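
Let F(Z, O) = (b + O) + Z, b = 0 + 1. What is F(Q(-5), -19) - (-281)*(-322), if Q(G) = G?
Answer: -90505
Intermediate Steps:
b = 1
F(Z, O) = 1 + O + Z (F(Z, O) = (1 + O) + Z = 1 + O + Z)
F(Q(-5), -19) - (-281)*(-322) = (1 - 19 - 5) - (-281)*(-322) = -23 - 281*322 = -23 - 90482 = -90505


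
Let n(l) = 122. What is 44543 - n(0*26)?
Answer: 44421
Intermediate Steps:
44543 - n(0*26) = 44543 - 1*122 = 44543 - 122 = 44421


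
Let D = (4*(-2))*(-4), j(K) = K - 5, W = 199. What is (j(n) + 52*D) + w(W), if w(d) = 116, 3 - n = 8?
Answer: 1770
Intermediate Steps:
n = -5 (n = 3 - 1*8 = 3 - 8 = -5)
j(K) = -5 + K
D = 32 (D = -8*(-4) = 32)
(j(n) + 52*D) + w(W) = ((-5 - 5) + 52*32) + 116 = (-10 + 1664) + 116 = 1654 + 116 = 1770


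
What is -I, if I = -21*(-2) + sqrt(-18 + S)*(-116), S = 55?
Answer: -42 + 116*sqrt(37) ≈ 663.60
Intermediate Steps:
I = 42 - 116*sqrt(37) (I = -21*(-2) + sqrt(-18 + 55)*(-116) = 42 + sqrt(37)*(-116) = 42 - 116*sqrt(37) ≈ -663.60)
-I = -(42 - 116*sqrt(37)) = -42 + 116*sqrt(37)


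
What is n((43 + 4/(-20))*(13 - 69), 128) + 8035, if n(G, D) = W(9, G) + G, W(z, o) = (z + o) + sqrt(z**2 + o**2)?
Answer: 16252/5 + sqrt(143618281)/5 ≈ 5647.2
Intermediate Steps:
W(z, o) = o + z + sqrt(o**2 + z**2) (W(z, o) = (o + z) + sqrt(o**2 + z**2) = o + z + sqrt(o**2 + z**2))
n(G, D) = 9 + sqrt(81 + G**2) + 2*G (n(G, D) = (G + 9 + sqrt(G**2 + 9**2)) + G = (G + 9 + sqrt(G**2 + 81)) + G = (G + 9 + sqrt(81 + G**2)) + G = (9 + G + sqrt(81 + G**2)) + G = 9 + sqrt(81 + G**2) + 2*G)
n((43 + 4/(-20))*(13 - 69), 128) + 8035 = (9 + sqrt(81 + ((43 + 4/(-20))*(13 - 69))**2) + 2*((43 + 4/(-20))*(13 - 69))) + 8035 = (9 + sqrt(81 + ((43 + 4*(-1/20))*(-56))**2) + 2*((43 + 4*(-1/20))*(-56))) + 8035 = (9 + sqrt(81 + ((43 - 1/5)*(-56))**2) + 2*((43 - 1/5)*(-56))) + 8035 = (9 + sqrt(81 + ((214/5)*(-56))**2) + 2*((214/5)*(-56))) + 8035 = (9 + sqrt(81 + (-11984/5)**2) + 2*(-11984/5)) + 8035 = (9 + sqrt(81 + 143616256/25) - 23968/5) + 8035 = (9 + sqrt(143618281/25) - 23968/5) + 8035 = (9 + sqrt(143618281)/5 - 23968/5) + 8035 = (-23923/5 + sqrt(143618281)/5) + 8035 = 16252/5 + sqrt(143618281)/5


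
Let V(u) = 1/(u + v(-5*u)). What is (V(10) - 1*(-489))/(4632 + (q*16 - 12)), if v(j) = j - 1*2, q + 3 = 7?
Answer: 20537/196728 ≈ 0.10439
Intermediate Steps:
q = 4 (q = -3 + 7 = 4)
v(j) = -2 + j (v(j) = j - 2 = -2 + j)
V(u) = 1/(-2 - 4*u) (V(u) = 1/(u + (-2 - 5*u)) = 1/(-2 - 4*u))
(V(10) - 1*(-489))/(4632 + (q*16 - 12)) = (-1/(2 + 4*10) - 1*(-489))/(4632 + (4*16 - 12)) = (-1/(2 + 40) + 489)/(4632 + (64 - 12)) = (-1/42 + 489)/(4632 + 52) = (-1*1/42 + 489)/4684 = (-1/42 + 489)*(1/4684) = (20537/42)*(1/4684) = 20537/196728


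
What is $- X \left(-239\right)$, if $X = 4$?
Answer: $956$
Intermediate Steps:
$- X \left(-239\right) = \left(-1\right) 4 \left(-239\right) = \left(-4\right) \left(-239\right) = 956$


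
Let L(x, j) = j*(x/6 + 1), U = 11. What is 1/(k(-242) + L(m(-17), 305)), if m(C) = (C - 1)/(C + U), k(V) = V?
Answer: 2/431 ≈ 0.0046404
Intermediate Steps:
m(C) = (-1 + C)/(11 + C) (m(C) = (C - 1)/(C + 11) = (-1 + C)/(11 + C))
L(x, j) = j*(1 + x/6) (L(x, j) = j*(x*(1/6) + 1) = j*(x/6 + 1) = j*(1 + x/6))
1/(k(-242) + L(m(-17), 305)) = 1/(-242 + (1/6)*305*(6 + (-1 - 17)/(11 - 17))) = 1/(-242 + (1/6)*305*(6 - 18/(-6))) = 1/(-242 + (1/6)*305*(6 - 1/6*(-18))) = 1/(-242 + (1/6)*305*(6 + 3)) = 1/(-242 + (1/6)*305*9) = 1/(-242 + 915/2) = 1/(431/2) = 2/431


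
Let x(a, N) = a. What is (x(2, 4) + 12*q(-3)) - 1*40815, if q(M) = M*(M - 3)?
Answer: -40597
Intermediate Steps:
q(M) = M*(-3 + M)
(x(2, 4) + 12*q(-3)) - 1*40815 = (2 + 12*(-3*(-3 - 3))) - 1*40815 = (2 + 12*(-3*(-6))) - 40815 = (2 + 12*18) - 40815 = (2 + 216) - 40815 = 218 - 40815 = -40597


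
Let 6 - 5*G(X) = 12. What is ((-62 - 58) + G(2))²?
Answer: 367236/25 ≈ 14689.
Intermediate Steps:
G(X) = -6/5 (G(X) = 6/5 - ⅕*12 = 6/5 - 12/5 = -6/5)
((-62 - 58) + G(2))² = ((-62 - 58) - 6/5)² = (-120 - 6/5)² = (-606/5)² = 367236/25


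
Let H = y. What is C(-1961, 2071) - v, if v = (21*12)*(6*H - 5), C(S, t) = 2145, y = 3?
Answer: -1131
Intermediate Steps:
H = 3
v = 3276 (v = (21*12)*(6*3 - 5) = 252*(18 - 5) = 252*13 = 3276)
C(-1961, 2071) - v = 2145 - 1*3276 = 2145 - 3276 = -1131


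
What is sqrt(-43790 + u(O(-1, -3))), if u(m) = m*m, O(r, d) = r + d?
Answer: I*sqrt(43774) ≈ 209.22*I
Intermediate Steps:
O(r, d) = d + r
u(m) = m**2
sqrt(-43790 + u(O(-1, -3))) = sqrt(-43790 + (-3 - 1)**2) = sqrt(-43790 + (-4)**2) = sqrt(-43790 + 16) = sqrt(-43774) = I*sqrt(43774)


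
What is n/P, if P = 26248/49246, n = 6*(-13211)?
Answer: -975883359/6562 ≈ -1.4872e+5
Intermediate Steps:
n = -79266
P = 13124/24623 (P = 26248*(1/49246) = 13124/24623 ≈ 0.53300)
n/P = -79266/13124/24623 = -79266*24623/13124 = -975883359/6562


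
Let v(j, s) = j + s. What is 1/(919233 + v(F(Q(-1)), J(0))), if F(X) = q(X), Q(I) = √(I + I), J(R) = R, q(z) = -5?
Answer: 1/919228 ≈ 1.0879e-6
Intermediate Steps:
Q(I) = √2*√I (Q(I) = √(2*I) = √2*√I)
F(X) = -5
1/(919233 + v(F(Q(-1)), J(0))) = 1/(919233 + (-5 + 0)) = 1/(919233 - 5) = 1/919228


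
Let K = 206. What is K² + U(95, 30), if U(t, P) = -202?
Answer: 42234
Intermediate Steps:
K² + U(95, 30) = 206² - 202 = 42436 - 202 = 42234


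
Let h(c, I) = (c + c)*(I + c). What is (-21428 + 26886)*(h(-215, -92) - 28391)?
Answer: 565552502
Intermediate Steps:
h(c, I) = 2*c*(I + c) (h(c, I) = (2*c)*(I + c) = 2*c*(I + c))
(-21428 + 26886)*(h(-215, -92) - 28391) = (-21428 + 26886)*(2*(-215)*(-92 - 215) - 28391) = 5458*(2*(-215)*(-307) - 28391) = 5458*(132010 - 28391) = 5458*103619 = 565552502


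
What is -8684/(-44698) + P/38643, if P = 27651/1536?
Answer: 86113398605/442179792384 ≈ 0.19475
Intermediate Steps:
P = 9217/512 (P = 27651*(1/1536) = 9217/512 ≈ 18.002)
-8684/(-44698) + P/38643 = -8684/(-44698) + (9217/512)/38643 = -8684*(-1/44698) + (9217/512)*(1/38643) = 4342/22349 + 9217/19785216 = 86113398605/442179792384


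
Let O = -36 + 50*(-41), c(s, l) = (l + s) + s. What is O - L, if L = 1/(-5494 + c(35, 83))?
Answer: -11141325/5341 ≈ -2086.0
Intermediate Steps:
c(s, l) = l + 2*s
O = -2086 (O = -36 - 2050 = -2086)
L = -1/5341 (L = 1/(-5494 + (83 + 2*35)) = 1/(-5494 + (83 + 70)) = 1/(-5494 + 153) = 1/(-5341) = -1/5341 ≈ -0.00018723)
O - L = -2086 - 1*(-1/5341) = -2086 + 1/5341 = -11141325/5341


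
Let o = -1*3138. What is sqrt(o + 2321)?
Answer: I*sqrt(817) ≈ 28.583*I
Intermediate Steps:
o = -3138
sqrt(o + 2321) = sqrt(-3138 + 2321) = sqrt(-817) = I*sqrt(817)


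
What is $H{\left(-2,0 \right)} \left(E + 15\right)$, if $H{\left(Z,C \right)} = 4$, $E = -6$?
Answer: $36$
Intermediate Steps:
$H{\left(-2,0 \right)} \left(E + 15\right) = 4 \left(-6 + 15\right) = 4 \cdot 9 = 36$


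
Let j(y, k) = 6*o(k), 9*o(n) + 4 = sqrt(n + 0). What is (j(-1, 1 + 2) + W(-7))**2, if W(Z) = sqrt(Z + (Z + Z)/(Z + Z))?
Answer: (8 - 2*sqrt(3) - 3*I*sqrt(6))**2/9 ≈ -3.714 - 7.4071*I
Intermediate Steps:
o(n) = -4/9 + sqrt(n)/9 (o(n) = -4/9 + sqrt(n + 0)/9 = -4/9 + sqrt(n)/9)
j(y, k) = -8/3 + 2*sqrt(k)/3 (j(y, k) = 6*(-4/9 + sqrt(k)/9) = -8/3 + 2*sqrt(k)/3)
W(Z) = sqrt(1 + Z) (W(Z) = sqrt(Z + (2*Z)/((2*Z))) = sqrt(Z + (2*Z)*(1/(2*Z))) = sqrt(Z + 1) = sqrt(1 + Z))
(j(-1, 1 + 2) + W(-7))**2 = ((-8/3 + 2*sqrt(1 + 2)/3) + sqrt(1 - 7))**2 = ((-8/3 + 2*sqrt(3)/3) + sqrt(-6))**2 = ((-8/3 + 2*sqrt(3)/3) + I*sqrt(6))**2 = (-8/3 + 2*sqrt(3)/3 + I*sqrt(6))**2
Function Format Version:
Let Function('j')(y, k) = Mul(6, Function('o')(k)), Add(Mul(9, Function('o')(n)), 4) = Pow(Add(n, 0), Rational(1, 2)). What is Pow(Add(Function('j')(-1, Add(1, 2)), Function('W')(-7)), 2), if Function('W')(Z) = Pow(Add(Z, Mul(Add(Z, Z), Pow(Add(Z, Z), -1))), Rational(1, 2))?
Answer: Mul(Rational(1, 9), Pow(Add(8, Mul(-2, Pow(3, Rational(1, 2))), Mul(-3, I, Pow(6, Rational(1, 2)))), 2)) ≈ Add(-3.7140, Mul(-7.4071, I))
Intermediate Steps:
Function('o')(n) = Add(Rational(-4, 9), Mul(Rational(1, 9), Pow(n, Rational(1, 2)))) (Function('o')(n) = Add(Rational(-4, 9), Mul(Rational(1, 9), Pow(Add(n, 0), Rational(1, 2)))) = Add(Rational(-4, 9), Mul(Rational(1, 9), Pow(n, Rational(1, 2)))))
Function('j')(y, k) = Add(Rational(-8, 3), Mul(Rational(2, 3), Pow(k, Rational(1, 2)))) (Function('j')(y, k) = Mul(6, Add(Rational(-4, 9), Mul(Rational(1, 9), Pow(k, Rational(1, 2))))) = Add(Rational(-8, 3), Mul(Rational(2, 3), Pow(k, Rational(1, 2)))))
Function('W')(Z) = Pow(Add(1, Z), Rational(1, 2)) (Function('W')(Z) = Pow(Add(Z, Mul(Mul(2, Z), Pow(Mul(2, Z), -1))), Rational(1, 2)) = Pow(Add(Z, Mul(Mul(2, Z), Mul(Rational(1, 2), Pow(Z, -1)))), Rational(1, 2)) = Pow(Add(Z, 1), Rational(1, 2)) = Pow(Add(1, Z), Rational(1, 2)))
Pow(Add(Function('j')(-1, Add(1, 2)), Function('W')(-7)), 2) = Pow(Add(Add(Rational(-8, 3), Mul(Rational(2, 3), Pow(Add(1, 2), Rational(1, 2)))), Pow(Add(1, -7), Rational(1, 2))), 2) = Pow(Add(Add(Rational(-8, 3), Mul(Rational(2, 3), Pow(3, Rational(1, 2)))), Pow(-6, Rational(1, 2))), 2) = Pow(Add(Add(Rational(-8, 3), Mul(Rational(2, 3), Pow(3, Rational(1, 2)))), Mul(I, Pow(6, Rational(1, 2)))), 2) = Pow(Add(Rational(-8, 3), Mul(Rational(2, 3), Pow(3, Rational(1, 2))), Mul(I, Pow(6, Rational(1, 2)))), 2)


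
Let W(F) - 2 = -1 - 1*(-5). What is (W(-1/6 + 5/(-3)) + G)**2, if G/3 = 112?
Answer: 116964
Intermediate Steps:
W(F) = 6 (W(F) = 2 + (-1 - 1*(-5)) = 2 + (-1 + 5) = 2 + 4 = 6)
G = 336 (G = 3*112 = 336)
(W(-1/6 + 5/(-3)) + G)**2 = (6 + 336)**2 = 342**2 = 116964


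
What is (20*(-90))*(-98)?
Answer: 176400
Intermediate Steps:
(20*(-90))*(-98) = -1800*(-98) = 176400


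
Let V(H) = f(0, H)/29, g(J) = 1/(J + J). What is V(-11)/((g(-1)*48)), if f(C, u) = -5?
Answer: 5/696 ≈ 0.0071839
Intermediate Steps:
g(J) = 1/(2*J)
V(H) = -5/29
V(-11)/((g(-1)*48)) = -5/(29*(((½)/(-1))*48)) = -5/(29*(((½)*(-1))*48)) = -5/(29*((-½*48))) = -5/29/(-24) = -5/29*(-1/24) = 5/696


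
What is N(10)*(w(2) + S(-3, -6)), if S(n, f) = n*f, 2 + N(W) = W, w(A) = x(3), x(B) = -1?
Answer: 136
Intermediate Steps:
w(A) = -1
N(W) = -2 + W
S(n, f) = f*n
N(10)*(w(2) + S(-3, -6)) = (-2 + 10)*(-1 - 6*(-3)) = 8*(-1 + 18) = 8*17 = 136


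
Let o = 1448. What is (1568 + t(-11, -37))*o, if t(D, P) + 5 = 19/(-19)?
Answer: 2261776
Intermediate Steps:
t(D, P) = -6 (t(D, P) = -5 + 19/(-19) = -5 + 19*(-1/19) = -5 - 1 = -6)
(1568 + t(-11, -37))*o = (1568 - 6)*1448 = 1562*1448 = 2261776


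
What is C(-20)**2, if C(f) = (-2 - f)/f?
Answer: 81/100 ≈ 0.81000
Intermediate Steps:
C(f) = (-2 - f)/f
C(-20)**2 = ((-2 - 1*(-20))/(-20))**2 = (-(-2 + 20)/20)**2 = (-1/20*18)**2 = (-9/10)**2 = 81/100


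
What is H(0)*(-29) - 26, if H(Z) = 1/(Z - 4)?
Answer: -75/4 ≈ -18.750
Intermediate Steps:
H(Z) = 1/(-4 + Z)
H(0)*(-29) - 26 = -29/(-4 + 0) - 26 = -29/(-4) - 26 = -1/4*(-29) - 26 = 29/4 - 26 = -75/4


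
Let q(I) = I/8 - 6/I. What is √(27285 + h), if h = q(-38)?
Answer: √39392909/38 ≈ 165.17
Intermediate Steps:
q(I) = -6/I + I/8 (q(I) = I*(⅛) - 6/I = I/8 - 6/I = -6/I + I/8)
h = -349/76 (h = -6/(-38) + (⅛)*(-38) = -6*(-1/38) - 19/4 = 3/19 - 19/4 = -349/76 ≈ -4.5921)
√(27285 + h) = √(27285 - 349/76) = √(2073311/76) = √39392909/38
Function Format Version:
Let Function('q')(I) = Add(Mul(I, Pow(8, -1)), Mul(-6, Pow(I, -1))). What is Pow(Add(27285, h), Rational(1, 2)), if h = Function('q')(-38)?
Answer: Mul(Rational(1, 38), Pow(39392909, Rational(1, 2))) ≈ 165.17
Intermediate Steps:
Function('q')(I) = Add(Mul(-6, Pow(I, -1)), Mul(Rational(1, 8), I)) (Function('q')(I) = Add(Mul(I, Rational(1, 8)), Mul(-6, Pow(I, -1))) = Add(Mul(Rational(1, 8), I), Mul(-6, Pow(I, -1))) = Add(Mul(-6, Pow(I, -1)), Mul(Rational(1, 8), I)))
h = Rational(-349, 76) (h = Add(Mul(-6, Pow(-38, -1)), Mul(Rational(1, 8), -38)) = Add(Mul(-6, Rational(-1, 38)), Rational(-19, 4)) = Add(Rational(3, 19), Rational(-19, 4)) = Rational(-349, 76) ≈ -4.5921)
Pow(Add(27285, h), Rational(1, 2)) = Pow(Add(27285, Rational(-349, 76)), Rational(1, 2)) = Pow(Rational(2073311, 76), Rational(1, 2)) = Mul(Rational(1, 38), Pow(39392909, Rational(1, 2)))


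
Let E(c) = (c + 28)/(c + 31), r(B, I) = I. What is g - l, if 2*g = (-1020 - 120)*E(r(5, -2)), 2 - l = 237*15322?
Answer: 105293228/29 ≈ 3.6308e+6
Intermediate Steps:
E(c) = (28 + c)/(31 + c)
l = -3631312 (l = 2 - 237*15322 = 2 - 1*3631314 = 2 - 3631314 = -3631312)
g = -14820/29 (g = ((-1020 - 120)*((28 - 2)/(31 - 2)))/2 = (-1140*26/29)/2 = (1/2)*(-29640/29) = -14820/29 ≈ -511.03)
g - l = -14820/29 - 1*(-3631312) = -14820/29 + 3631312 = 105293228/29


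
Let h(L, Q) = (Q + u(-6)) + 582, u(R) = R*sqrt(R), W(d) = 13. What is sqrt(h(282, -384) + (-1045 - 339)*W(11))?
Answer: sqrt(-17794 - 6*I*sqrt(6)) ≈ 0.0551 - 133.39*I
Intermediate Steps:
u(R) = R**(3/2)
h(L, Q) = 582 + Q - 6*I*sqrt(6) (h(L, Q) = (Q + (-6)**(3/2)) + 582 = (Q - 6*I*sqrt(6)) + 582 = 582 + Q - 6*I*sqrt(6))
sqrt(h(282, -384) + (-1045 - 339)*W(11)) = sqrt((582 - 384 - 6*I*sqrt(6)) + (-1045 - 339)*13) = sqrt((198 - 6*I*sqrt(6)) - 1384*13) = sqrt((198 - 6*I*sqrt(6)) - 17992) = sqrt(-17794 - 6*I*sqrt(6))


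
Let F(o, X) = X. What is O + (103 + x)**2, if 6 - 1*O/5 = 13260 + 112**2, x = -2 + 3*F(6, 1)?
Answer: -118174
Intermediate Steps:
x = 1 (x = -2 + 3*1 = -2 + 3 = 1)
O = -128990 (O = 30 - 5*(13260 + 112**2) = 30 - 5*(13260 + 12544) = 30 - 5*25804 = 30 - 129020 = -128990)
O + (103 + x)**2 = -128990 + (103 + 1)**2 = -128990 + 104**2 = -128990 + 10816 = -118174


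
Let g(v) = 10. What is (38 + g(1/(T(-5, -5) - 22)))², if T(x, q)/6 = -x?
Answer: 2304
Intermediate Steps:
T(x, q) = -6*x (T(x, q) = 6*(-x) = -6*x)
(38 + g(1/(T(-5, -5) - 22)))² = (38 + 10)² = 48² = 2304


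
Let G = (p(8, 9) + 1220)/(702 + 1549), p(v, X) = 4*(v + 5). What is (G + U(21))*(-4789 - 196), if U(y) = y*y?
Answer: -4954905555/2251 ≈ -2.2012e+6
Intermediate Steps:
p(v, X) = 20 + 4*v (p(v, X) = 4*(5 + v) = 20 + 4*v)
U(y) = y**2
G = 1272/2251 (G = ((20 + 4*8) + 1220)/(702 + 1549) = ((20 + 32) + 1220)/2251 = (52 + 1220)*(1/2251) = 1272*(1/2251) = 1272/2251 ≈ 0.56508)
(G + U(21))*(-4789 - 196) = (1272/2251 + 21**2)*(-4789 - 196) = (1272/2251 + 441)*(-4985) = (993963/2251)*(-4985) = -4954905555/2251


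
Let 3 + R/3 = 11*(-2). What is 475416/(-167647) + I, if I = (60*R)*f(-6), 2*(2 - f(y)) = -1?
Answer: -1886504166/167647 ≈ -11253.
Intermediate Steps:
f(y) = 5/2 (f(y) = 2 - 1/2*(-1) = 2 + 1/2 = 5/2)
R = -75 (R = -9 + 3*(11*(-2)) = -9 + 3*(-22) = -9 - 66 = -75)
I = -11250 (I = (60*(-75))*(5/2) = -4500*5/2 = -11250)
475416/(-167647) + I = 475416/(-167647) - 11250 = 475416*(-1/167647) - 11250 = -475416/167647 - 11250 = -1886504166/167647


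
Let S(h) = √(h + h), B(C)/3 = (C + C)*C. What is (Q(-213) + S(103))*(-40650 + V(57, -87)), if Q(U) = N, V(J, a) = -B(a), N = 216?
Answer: -18589824 - 86064*√206 ≈ -1.9825e+7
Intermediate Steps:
B(C) = 6*C² (B(C) = 3*((C + C)*C) = 3*((2*C)*C) = 3*(2*C²) = 6*C²)
S(h) = √2*√h (S(h) = √(2*h) = √2*√h)
V(J, a) = -6*a²
Q(U) = 216
(Q(-213) + S(103))*(-40650 + V(57, -87)) = (216 + √2*√103)*(-40650 - 6*(-87)²) = (216 + √206)*(-40650 - 6*7569) = (216 + √206)*(-40650 - 45414) = (216 + √206)*(-86064) = -18589824 - 86064*√206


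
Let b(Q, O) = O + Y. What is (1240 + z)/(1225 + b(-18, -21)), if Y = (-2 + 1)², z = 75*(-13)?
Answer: 53/241 ≈ 0.21992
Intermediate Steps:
z = -975
Y = 1 (Y = (-1)² = 1)
b(Q, O) = 1 + O (b(Q, O) = O + 1 = 1 + O)
(1240 + z)/(1225 + b(-18, -21)) = (1240 - 975)/(1225 + (1 - 21)) = 265/(1225 - 20) = 265/1205 = 265*(1/1205) = 53/241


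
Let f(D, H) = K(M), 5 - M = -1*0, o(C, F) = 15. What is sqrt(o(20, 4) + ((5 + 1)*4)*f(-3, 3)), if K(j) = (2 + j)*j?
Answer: 3*sqrt(95) ≈ 29.240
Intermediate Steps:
M = 5 (M = 5 - (-1)*0 = 5 - 1*0 = 5 + 0 = 5)
K(j) = j*(2 + j)
f(D, H) = 35 (f(D, H) = 5*(2 + 5) = 5*7 = 35)
sqrt(o(20, 4) + ((5 + 1)*4)*f(-3, 3)) = sqrt(15 + ((5 + 1)*4)*35) = sqrt(15 + (6*4)*35) = sqrt(15 + 24*35) = sqrt(15 + 840) = sqrt(855) = 3*sqrt(95)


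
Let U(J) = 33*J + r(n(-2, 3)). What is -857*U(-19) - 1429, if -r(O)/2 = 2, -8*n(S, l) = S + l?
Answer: 539338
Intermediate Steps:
n(S, l) = -S/8 - l/8 (n(S, l) = -(S + l)/8 = -S/8 - l/8)
r(O) = -4 (r(O) = -2*2 = -4)
U(J) = -4 + 33*J (U(J) = 33*J - 4 = -4 + 33*J)
-857*U(-19) - 1429 = -857*(-4 + 33*(-19)) - 1429 = -857*(-4 - 627) - 1429 = -857*(-631) - 1429 = 540767 - 1429 = 539338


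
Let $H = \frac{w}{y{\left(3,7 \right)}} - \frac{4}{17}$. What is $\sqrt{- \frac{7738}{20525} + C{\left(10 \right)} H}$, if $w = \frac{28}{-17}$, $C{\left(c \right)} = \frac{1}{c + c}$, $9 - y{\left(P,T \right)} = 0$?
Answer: $\frac{i \sqrt{17440583458}}{209355} \approx 0.63081 i$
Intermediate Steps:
$y{\left(P,T \right)} = 9$ ($y{\left(P,T \right)} = 9 - 0 = 9 + 0 = 9$)
$C{\left(c \right)} = \frac{1}{2 c}$
$w = - \frac{28}{17}$ ($w = 28 \left(- \frac{1}{17}\right) = - \frac{28}{17} \approx -1.6471$)
$H = - \frac{64}{153}$ ($H = - \frac{28}{17 \cdot 9} - \frac{4}{17} = \left(- \frac{28}{17}\right) \frac{1}{9} - \frac{4}{17} = - \frac{28}{153} - \frac{4}{17} = - \frac{64}{153} \approx -0.4183$)
$\sqrt{- \frac{7738}{20525} + C{\left(10 \right)} H} = \sqrt{- \frac{7738}{20525} + \frac{1}{2 \cdot 10} \left(- \frac{64}{153}\right)} = \sqrt{\left(-7738\right) \frac{1}{20525} + \frac{1}{2} \cdot \frac{1}{10} \left(- \frac{64}{153}\right)} = \sqrt{- \frac{7738}{20525} + \frac{1}{20} \left(- \frac{64}{153}\right)} = \sqrt{- \frac{7738}{20525} - \frac{16}{765}} = \sqrt{- \frac{1249594}{3140325}} = \frac{i \sqrt{17440583458}}{209355}$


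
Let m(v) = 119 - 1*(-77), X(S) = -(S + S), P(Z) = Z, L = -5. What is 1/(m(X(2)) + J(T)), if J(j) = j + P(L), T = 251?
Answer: 1/442 ≈ 0.0022624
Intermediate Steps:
X(S) = -2*S
J(j) = -5 + j (J(j) = j - 5 = -5 + j)
m(v) = 196 (m(v) = 119 + 77 = 196)
1/(m(X(2)) + J(T)) = 1/(196 + (-5 + 251)) = 1/(196 + 246) = 1/442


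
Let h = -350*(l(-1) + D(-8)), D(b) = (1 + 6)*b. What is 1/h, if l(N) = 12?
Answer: 1/15400 ≈ 6.4935e-5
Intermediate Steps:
D(b) = 7*b
h = 15400 (h = -350*(12 + 7*(-8)) = -350*(12 - 56) = -350*(-44) = 15400)
1/h = 1/15400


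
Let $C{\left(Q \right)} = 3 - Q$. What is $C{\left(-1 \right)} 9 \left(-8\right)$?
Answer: $-288$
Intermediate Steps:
$C{\left(-1 \right)} 9 \left(-8\right) = \left(3 - -1\right) 9 \left(-8\right) = \left(3 + 1\right) 9 \left(-8\right) = 4 \cdot 9 \left(-8\right) = 36 \left(-8\right) = -288$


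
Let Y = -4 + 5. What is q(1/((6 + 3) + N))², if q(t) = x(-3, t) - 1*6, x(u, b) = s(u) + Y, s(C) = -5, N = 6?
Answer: 100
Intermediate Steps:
Y = 1
x(u, b) = -4 (x(u, b) = -5 + 1 = -4)
q(t) = -10 (q(t) = -4 - 1*6 = -4 - 6 = -10)
q(1/((6 + 3) + N))² = (-10)² = 100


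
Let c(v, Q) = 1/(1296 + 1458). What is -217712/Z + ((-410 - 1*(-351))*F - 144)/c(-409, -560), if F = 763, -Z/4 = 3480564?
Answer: -108222389414947/870141 ≈ -1.2437e+8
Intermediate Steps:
Z = -13922256 (Z = -4*3480564 = -13922256)
c(v, Q) = 1/2754
-217712/Z + ((-410 - 1*(-351))*F - 144)/c(-409, -560) = -217712/(-13922256) + ((-410 - 1*(-351))*763 - 144)/(1/2754) = -217712*(-1/13922256) + ((-410 + 351)*763 - 144)*2754 = 13607/870141 + (-59*763 - 144)*2754 = 13607/870141 + (-45017 - 144)*2754 = 13607/870141 - 45161*2754 = 13607/870141 - 124373394 = -108222389414947/870141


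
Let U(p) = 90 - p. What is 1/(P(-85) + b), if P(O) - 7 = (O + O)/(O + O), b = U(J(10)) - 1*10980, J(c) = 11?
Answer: -1/10893 ≈ -9.1802e-5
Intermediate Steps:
b = -10901 (b = (90 - 1*11) - 1*10980 = (90 - 11) - 10980 = 79 - 10980 = -10901)
P(O) = 8 (P(O) = 7 + (O + O)/(O + O) = 7 + (2*O)/((2*O)) = 7 + (2*O)*(1/(2*O)) = 7 + 1 = 8)
1/(P(-85) + b) = 1/(8 - 10901) = 1/(-10893) = -1/10893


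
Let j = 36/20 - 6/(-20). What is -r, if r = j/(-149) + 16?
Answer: -23819/1490 ≈ -15.986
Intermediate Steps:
j = 21/10 (j = 36*(1/20) - 6*(-1/20) = 9/5 + 3/10 = 21/10 ≈ 2.1000)
r = 23819/1490 (r = (21/10)/(-149) + 16 = (21/10)*(-1/149) + 16 = -21/1490 + 16 = 23819/1490 ≈ 15.986)
-r = -1*23819/1490 = -23819/1490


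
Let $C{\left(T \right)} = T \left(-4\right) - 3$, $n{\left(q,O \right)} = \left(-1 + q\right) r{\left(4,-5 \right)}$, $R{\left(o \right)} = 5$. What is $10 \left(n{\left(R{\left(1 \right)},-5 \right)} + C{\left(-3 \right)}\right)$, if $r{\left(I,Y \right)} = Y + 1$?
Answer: $-70$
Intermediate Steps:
$r{\left(I,Y \right)} = 1 + Y$
$n{\left(q,O \right)} = 4 - 4 q$ ($n{\left(q,O \right)} = \left(-1 + q\right) \left(1 - 5\right) = \left(-1 + q\right) \left(-4\right) = 4 - 4 q$)
$C{\left(T \right)} = -3 - 4 T$ ($C{\left(T \right)} = - 4 T - 3 = -3 - 4 T$)
$10 \left(n{\left(R{\left(1 \right)},-5 \right)} + C{\left(-3 \right)}\right) = 10 \left(\left(4 - 20\right) - -9\right) = 10 \left(\left(4 - 20\right) + \left(-3 + 12\right)\right) = 10 \left(-16 + 9\right) = 10 \left(-7\right) = -70$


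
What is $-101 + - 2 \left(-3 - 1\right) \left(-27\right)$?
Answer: $-317$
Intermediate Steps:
$-101 + - 2 \left(-3 - 1\right) \left(-27\right) = -101 + \left(-2\right) \left(-4\right) \left(-27\right) = -101 + 8 \left(-27\right) = -101 - 216 = -317$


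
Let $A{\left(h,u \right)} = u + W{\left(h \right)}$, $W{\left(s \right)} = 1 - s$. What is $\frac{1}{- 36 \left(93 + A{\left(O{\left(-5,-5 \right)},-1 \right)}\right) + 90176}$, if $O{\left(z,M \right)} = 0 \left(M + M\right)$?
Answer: $\frac{1}{86828} \approx 1.1517 \cdot 10^{-5}$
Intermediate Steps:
$O{\left(z,M \right)} = 0$ ($O{\left(z,M \right)} = 0 \cdot 2 M = 0$)
$A{\left(h,u \right)} = 1 + u - h$ ($A{\left(h,u \right)} = u - \left(-1 + h\right) = 1 + u - h$)
$\frac{1}{- 36 \left(93 + A{\left(O{\left(-5,-5 \right)},-1 \right)}\right) + 90176} = \frac{1}{- 36 \left(93 - 0\right) + 90176} = \frac{1}{- 36 \left(93 + \left(1 - 1 + 0\right)\right) + 90176} = \frac{1}{- 36 \left(93 + 0\right) + 90176} = \frac{1}{\left(-36\right) 93 + 90176} = \frac{1}{-3348 + 90176} = \frac{1}{86828}$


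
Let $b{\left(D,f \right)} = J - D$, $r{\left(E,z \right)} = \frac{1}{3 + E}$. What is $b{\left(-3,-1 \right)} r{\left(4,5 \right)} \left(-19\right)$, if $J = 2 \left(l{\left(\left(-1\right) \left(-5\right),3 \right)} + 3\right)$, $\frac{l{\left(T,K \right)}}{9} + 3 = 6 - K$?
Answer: $- \frac{171}{7} \approx -24.429$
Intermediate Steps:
$l{\left(T,K \right)} = 27 - 9 K$ ($l{\left(T,K \right)} = -27 + 9 \left(6 - K\right) = -27 - \left(-54 + 9 K\right) = 27 - 9 K$)
$J = 6$ ($J = 2 \left(\left(27 - 27\right) + 3\right) = 2 \left(0 + 3\right) = 2 \cdot 3 = 6$)
$b{\left(D,f \right)} = 6 - D$
$b{\left(-3,-1 \right)} r{\left(4,5 \right)} \left(-19\right) = \frac{6 - -3}{3 + 4} \left(-19\right) = \frac{6 + 3}{7} \left(-19\right) = 9 \cdot \frac{1}{7} \left(-19\right) = \frac{9}{7} \left(-19\right) = - \frac{171}{7}$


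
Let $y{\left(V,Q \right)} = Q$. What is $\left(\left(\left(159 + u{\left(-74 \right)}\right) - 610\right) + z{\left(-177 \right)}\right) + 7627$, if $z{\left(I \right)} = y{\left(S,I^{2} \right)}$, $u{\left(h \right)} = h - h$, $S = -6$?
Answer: $38505$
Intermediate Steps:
$u{\left(h \right)} = 0$
$z{\left(I \right)} = I^{2}$
$\left(\left(\left(159 + u{\left(-74 \right)}\right) - 610\right) + z{\left(-177 \right)}\right) + 7627 = \left(\left(\left(159 + 0\right) - 610\right) + \left(-177\right)^{2}\right) + 7627 = \left(\left(159 - 610\right) + 31329\right) + 7627 = \left(-451 + 31329\right) + 7627 = 30878 + 7627 = 38505$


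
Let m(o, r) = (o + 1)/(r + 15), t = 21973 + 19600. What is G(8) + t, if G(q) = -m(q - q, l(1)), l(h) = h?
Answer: 665167/16 ≈ 41573.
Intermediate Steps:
t = 41573
m(o, r) = (1 + o)/(15 + r)
G(q) = -1/16 (G(q) = -(1 + (q - q))/(15 + 1) = -(1 + 0)/16 = -1/16)
G(8) + t = -1/16 + 41573 = 665167/16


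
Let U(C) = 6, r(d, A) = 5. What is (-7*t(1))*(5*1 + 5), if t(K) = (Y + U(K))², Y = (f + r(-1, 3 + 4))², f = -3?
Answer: -7000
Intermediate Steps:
Y = 4 (Y = (-3 + 5)² = 2² = 4)
t(K) = 100 (t(K) = (4 + 6)² = 10² = 100)
(-7*t(1))*(5*1 + 5) = (-7*100)*(5*1 + 5) = -700*(5 + 5) = -700*10 = -7000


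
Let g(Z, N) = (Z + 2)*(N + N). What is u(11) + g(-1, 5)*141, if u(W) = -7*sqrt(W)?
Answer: 1410 - 7*sqrt(11) ≈ 1386.8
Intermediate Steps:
g(Z, N) = 2*N*(2 + Z) (g(Z, N) = (2 + Z)*(2*N) = 2*N*(2 + Z))
u(11) + g(-1, 5)*141 = -7*sqrt(11) + (2*5*(2 - 1))*141 = -7*sqrt(11) + (2*5*1)*141 = -7*sqrt(11) + 10*141 = -7*sqrt(11) + 1410 = 1410 - 7*sqrt(11)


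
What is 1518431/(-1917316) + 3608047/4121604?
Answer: 41212184908/493901080929 ≈ 0.083442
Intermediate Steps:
1518431/(-1917316) + 3608047/4121604 = 1518431*(-1/1917316) + 3608047*(1/4121604) = -1518431/1917316 + 3608047/4121604 = 41212184908/493901080929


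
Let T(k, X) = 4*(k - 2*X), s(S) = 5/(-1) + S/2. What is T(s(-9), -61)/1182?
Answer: 75/197 ≈ 0.38071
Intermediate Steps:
s(S) = -5 + S/2 (s(S) = 5*(-1) + S*(½) = -5 + S/2)
T(k, X) = -8*X + 4*k
T(s(-9), -61)/1182 = (-8*(-61) + 4*(-5 + (½)*(-9)))/1182 = (488 + 4*(-5 - 9/2))*(1/1182) = (488 + 4*(-19/2))*(1/1182) = (488 - 38)*(1/1182) = 450*(1/1182) = 75/197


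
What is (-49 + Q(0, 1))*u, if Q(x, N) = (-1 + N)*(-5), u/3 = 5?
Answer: -735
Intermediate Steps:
u = 15 (u = 3*5 = 15)
Q(x, N) = 5 - 5*N
(-49 + Q(0, 1))*u = (-49 + (5 - 5*1))*15 = (-49 + (5 - 5))*15 = (-49 + 0)*15 = -49*15 = -735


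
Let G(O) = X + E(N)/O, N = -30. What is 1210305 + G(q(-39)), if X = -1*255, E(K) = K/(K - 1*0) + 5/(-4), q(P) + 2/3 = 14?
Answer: 193607997/160 ≈ 1.2101e+6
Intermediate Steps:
q(P) = 40/3 (q(P) = -2/3 + 14 = 40/3)
E(K) = -1/4 (E(K) = K/(K + 0) + 5*(-1/4) = K/K - 5/4 = 1 - 5/4 = -1/4)
X = -255
G(O) = -255 - 1/(4*O)
1210305 + G(q(-39)) = 1210305 + (-255 - 1/(4*40/3)) = 1210305 + (-255 - 1/4*3/40) = 1210305 + (-255 - 3/160) = 1210305 - 40803/160 = 193607997/160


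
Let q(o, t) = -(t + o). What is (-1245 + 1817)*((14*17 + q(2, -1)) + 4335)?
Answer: 2615184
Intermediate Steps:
q(o, t) = -o - t (q(o, t) = -(o + t) = -o - t)
(-1245 + 1817)*((14*17 + q(2, -1)) + 4335) = (-1245 + 1817)*((14*17 + (-1*2 - 1*(-1))) + 4335) = 572*((238 + (-2 + 1)) + 4335) = 572*((238 - 1) + 4335) = 572*(237 + 4335) = 572*4572 = 2615184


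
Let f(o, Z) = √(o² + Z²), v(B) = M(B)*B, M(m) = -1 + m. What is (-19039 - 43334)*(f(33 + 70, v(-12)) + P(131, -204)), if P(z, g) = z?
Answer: -8170863 - 62373*√34945 ≈ -1.9831e+7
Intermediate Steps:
v(B) = B*(-1 + B) (v(B) = (-1 + B)*B = B*(-1 + B))
f(o, Z) = √(Z² + o²)
(-19039 - 43334)*(f(33 + 70, v(-12)) + P(131, -204)) = (-19039 - 43334)*(√((-12*(-1 - 12))² + (33 + 70)²) + 131) = -62373*(√((-12*(-13))² + 103²) + 131) = -62373*(√(156² + 10609) + 131) = -62373*(√(24336 + 10609) + 131) = -62373*(√34945 + 131) = -62373*(131 + √34945) = -8170863 - 62373*√34945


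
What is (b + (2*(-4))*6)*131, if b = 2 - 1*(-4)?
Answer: -5502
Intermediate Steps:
b = 6 (b = 2 + 4 = 6)
(b + (2*(-4))*6)*131 = (6 + (2*(-4))*6)*131 = (6 - 8*6)*131 = (6 - 48)*131 = -42*131 = -5502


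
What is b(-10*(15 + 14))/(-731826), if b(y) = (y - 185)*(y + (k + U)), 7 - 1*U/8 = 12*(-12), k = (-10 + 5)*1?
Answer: 433675/731826 ≈ 0.59259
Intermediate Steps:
k = -5 (k = -5*1 = -5)
U = 1208 (U = 56 - 96*(-12) = 56 - 8*(-144) = 56 + 1152 = 1208)
b(y) = (-185 + y)*(1203 + y) (b(y) = (y - 185)*(y + (-5 + 1208)) = (-185 + y)*(y + 1203) = (-185 + y)*(1203 + y))
b(-10*(15 + 14))/(-731826) = (-222555 + (-10*(15 + 14))² + 1018*(-10*(15 + 14)))/(-731826) = (-222555 + (-10*29)² + 1018*(-10*29))*(-1/731826) = (-222555 + (-290)² + 1018*(-290))*(-1/731826) = (-222555 + 84100 - 295220)*(-1/731826) = -433675*(-1/731826) = 433675/731826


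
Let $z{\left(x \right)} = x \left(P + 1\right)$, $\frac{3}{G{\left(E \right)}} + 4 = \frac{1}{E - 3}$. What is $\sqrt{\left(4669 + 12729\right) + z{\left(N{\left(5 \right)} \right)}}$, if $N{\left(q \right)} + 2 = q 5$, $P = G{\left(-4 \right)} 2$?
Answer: $\frac{3 \sqrt{1624783}}{29} \approx 131.86$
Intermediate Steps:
$G{\left(E \right)} = \frac{3}{-4 + \frac{1}{-3 + E}}$ ($G{\left(E \right)} = \frac{3}{-4 + \frac{1}{E - 3}} = \frac{3}{-4 + \frac{1}{-3 + E}}$)
$P = - \frac{42}{29}$ ($P = \frac{3 \left(3 - -4\right)}{-13 + 4 \left(-4\right)} 2 = \frac{3 \left(3 + 4\right)}{-13 - 16} \cdot 2 = 3 \frac{1}{-29} \cdot 7 \cdot 2 = 3 \left(- \frac{1}{29}\right) 7 \cdot 2 = \left(- \frac{21}{29}\right) 2 = - \frac{42}{29} \approx -1.4483$)
$N{\left(q \right)} = -2 + 5 q$ ($N{\left(q \right)} = -2 + q 5 = -2 + 5 q$)
$z{\left(x \right)} = - \frac{13 x}{29}$ ($z{\left(x \right)} = x \left(- \frac{42}{29} + 1\right) = x \left(- \frac{13}{29}\right) = - \frac{13 x}{29}$)
$\sqrt{\left(4669 + 12729\right) + z{\left(N{\left(5 \right)} \right)}} = \sqrt{\left(4669 + 12729\right) - \frac{13 \left(-2 + 5 \cdot 5\right)}{29}} = \sqrt{17398 - \frac{13 \left(-2 + 25\right)}{29}} = \sqrt{17398 - \frac{299}{29}} = \sqrt{\frac{504243}{29}} = \frac{3 \sqrt{1624783}}{29}$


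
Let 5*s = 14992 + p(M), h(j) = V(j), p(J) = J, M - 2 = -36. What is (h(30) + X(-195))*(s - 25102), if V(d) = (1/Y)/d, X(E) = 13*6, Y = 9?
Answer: -1164167836/675 ≈ -1.7247e+6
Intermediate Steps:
M = -34 (M = 2 - 36 = -34)
X(E) = 78
V(d) = 1/(9*d) (V(d) = (1/9)/d = (1*(⅑))/d = 1/(9*d))
h(j) = 1/(9*j)
s = 14958/5 (s = (14992 - 34)/5 = (⅕)*14958 = 14958/5 ≈ 2991.6)
(h(30) + X(-195))*(s - 25102) = ((⅑)/30 + 78)*(14958/5 - 25102) = ((⅑)*(1/30) + 78)*(-110552/5) = (1/270 + 78)*(-110552/5) = (21061/270)*(-110552/5) = -1164167836/675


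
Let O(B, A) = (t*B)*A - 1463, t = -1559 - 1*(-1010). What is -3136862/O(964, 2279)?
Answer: 3136862/1206130307 ≈ 0.0026008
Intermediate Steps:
t = -549 (t = -1559 + 1010 = -549)
O(B, A) = -1463 - 549*A*B (O(B, A) = (-549*B)*A - 1463 = -549*A*B - 1463 = -1463 - 549*A*B)
-3136862/O(964, 2279) = -3136862/(-1463 - 549*2279*964) = -3136862/(-1463 - 1206128844) = -3136862/(-1206130307) = -3136862*(-1/1206130307) = 3136862/1206130307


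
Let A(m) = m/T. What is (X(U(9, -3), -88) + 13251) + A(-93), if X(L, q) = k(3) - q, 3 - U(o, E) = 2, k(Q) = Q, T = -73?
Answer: 974059/73 ≈ 13343.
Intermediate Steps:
U(o, E) = 1 (U(o, E) = 3 - 1*2 = 3 - 2 = 1)
A(m) = -m/73 (A(m) = m/(-73) = m*(-1/73) = -m/73)
X(L, q) = 3 - q
(X(U(9, -3), -88) + 13251) + A(-93) = ((3 - 1*(-88)) + 13251) - 1/73*(-93) = ((3 + 88) + 13251) + 93/73 = (91 + 13251) + 93/73 = 13342 + 93/73 = 974059/73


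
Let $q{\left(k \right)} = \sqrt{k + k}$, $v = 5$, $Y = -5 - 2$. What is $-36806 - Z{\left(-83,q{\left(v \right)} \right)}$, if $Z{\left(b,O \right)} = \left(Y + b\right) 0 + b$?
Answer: $-36723$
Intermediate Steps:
$Y = -7$ ($Y = -5 - 2 = -7$)
$q{\left(k \right)} = \sqrt{2} \sqrt{k}$ ($q{\left(k \right)} = \sqrt{2 k} = \sqrt{2} \sqrt{k}$)
$Z{\left(b,O \right)} = b$ ($Z{\left(b,O \right)} = \left(-7 + b\right) 0 + b = 0 + b = b$)
$-36806 - Z{\left(-83,q{\left(v \right)} \right)} = -36806 - -83 = -36806 + 83 = -36723$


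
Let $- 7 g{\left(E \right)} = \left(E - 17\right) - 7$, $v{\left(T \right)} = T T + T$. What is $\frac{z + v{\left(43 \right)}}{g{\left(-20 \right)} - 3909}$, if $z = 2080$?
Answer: $- \frac{27804}{27319} \approx -1.0178$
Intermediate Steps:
$v{\left(T \right)} = T + T^{2}$ ($v{\left(T \right)} = T^{2} + T = T + T^{2}$)
$g{\left(E \right)} = \frac{24}{7} - \frac{E}{7}$ ($g{\left(E \right)} = - \frac{\left(E - 17\right) - 7}{7} = - \frac{\left(-17 + E\right) - 7}{7} = - \frac{-24 + E}{7} = \frac{24}{7} - \frac{E}{7}$)
$\frac{z + v{\left(43 \right)}}{g{\left(-20 \right)} - 3909} = \frac{2080 + 43 \left(1 + 43\right)}{\left(\frac{24}{7} - - \frac{20}{7}\right) - 3909} = \frac{2080 + 43 \cdot 44}{\left(\frac{24}{7} + \frac{20}{7}\right) - 3909} = \frac{2080 + 1892}{\frac{44}{7} - 3909} = \frac{3972}{- \frac{27319}{7}} = 3972 \left(- \frac{7}{27319}\right) = - \frac{27804}{27319}$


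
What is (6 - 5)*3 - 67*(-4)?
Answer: 271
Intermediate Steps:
(6 - 5)*3 - 67*(-4) = 1*3 + 268 = 3 + 268 = 271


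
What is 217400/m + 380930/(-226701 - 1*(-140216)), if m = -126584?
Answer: -1675537053/273690431 ≈ -6.1220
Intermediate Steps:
217400/m + 380930/(-226701 - 1*(-140216)) = 217400/(-126584) + 380930/(-226701 - 1*(-140216)) = 217400*(-1/126584) + 380930/(-226701 + 140216) = -27175/15823 + 380930/(-86485) = -27175/15823 + 380930*(-1/86485) = -27175/15823 - 76186/17297 = -1675537053/273690431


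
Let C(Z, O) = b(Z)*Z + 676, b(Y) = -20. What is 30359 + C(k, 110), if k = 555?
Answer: 19935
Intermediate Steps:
C(Z, O) = 676 - 20*Z (C(Z, O) = -20*Z + 676 = 676 - 20*Z)
30359 + C(k, 110) = 30359 + (676 - 20*555) = 30359 + (676 - 11100) = 30359 - 10424 = 19935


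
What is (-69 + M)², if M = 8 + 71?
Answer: 100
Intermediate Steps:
M = 79
(-69 + M)² = (-69 + 79)² = 10² = 100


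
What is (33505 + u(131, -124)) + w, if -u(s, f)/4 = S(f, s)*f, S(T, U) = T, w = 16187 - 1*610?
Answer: -12422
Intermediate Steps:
w = 15577 (w = 16187 - 610 = 15577)
u(s, f) = -4*f² (u(s, f) = -4*f*f = -4*f²)
(33505 + u(131, -124)) + w = (33505 - 4*(-124)²) + 15577 = (33505 - 4*15376) + 15577 = (33505 - 61504) + 15577 = -27999 + 15577 = -12422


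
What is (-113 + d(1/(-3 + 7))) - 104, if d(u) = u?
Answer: -867/4 ≈ -216.75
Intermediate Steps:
(-113 + d(1/(-3 + 7))) - 104 = (-113 + 1/(-3 + 7)) - 104 = (-113 + 1/4) - 104 = (-113 + ¼) - 104 = -451/4 - 104 = -867/4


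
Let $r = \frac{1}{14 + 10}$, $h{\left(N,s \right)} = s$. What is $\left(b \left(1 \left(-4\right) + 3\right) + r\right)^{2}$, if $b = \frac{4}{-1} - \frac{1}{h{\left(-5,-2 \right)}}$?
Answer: $\frac{7225}{576} \approx 12.543$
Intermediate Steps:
$b = - \frac{7}{2}$ ($b = \frac{4}{-1} - \frac{1}{-2} = 4 \left(-1\right) - - \frac{1}{2} = -4 + \frac{1}{2} = - \frac{7}{2} \approx -3.5$)
$r = \frac{1}{24} \approx 0.041667$
$\left(b \left(1 \left(-4\right) + 3\right) + r\right)^{2} = \left(- \frac{7 \left(1 \left(-4\right) + 3\right)}{2} + \frac{1}{24}\right)^{2} = \left(- \frac{7 \left(-4 + 3\right)}{2} + \frac{1}{24}\right)^{2} = \left(\left(- \frac{7}{2}\right) \left(-1\right) + \frac{1}{24}\right)^{2} = \left(\frac{7}{2} + \frac{1}{24}\right)^{2} = \left(\frac{85}{24}\right)^{2} = \frac{7225}{576}$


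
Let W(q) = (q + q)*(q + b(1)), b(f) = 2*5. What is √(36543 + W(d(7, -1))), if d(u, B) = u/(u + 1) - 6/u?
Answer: 3*√12733330/56 ≈ 191.16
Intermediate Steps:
b(f) = 10
d(u, B) = -6/u + u/(1 + u) (d(u, B) = u/(1 + u) - 6/u = -6/u + u/(1 + u))
W(q) = 2*q*(10 + q) (W(q) = (q + q)*(q + 10) = (2*q)*(10 + q) = 2*q*(10 + q))
√(36543 + W(d(7, -1))) = √(36543 + 2*((-6 + 7² - 6*7)/(7*(1 + 7)))*(10 + (-6 + 7² - 6*7)/(7*(1 + 7)))) = √(36543 + 2*((⅐)*(-6 + 49 - 42)/8)*(10 + (⅐)*(-6 + 49 - 42)/8)) = √(36543 + 2*((⅐)*(⅛)*1)*(10 + (⅐)*(⅛)*1)) = √(36543 + 2*(1/56)*(10 + 1/56)) = √(36543 + 2*(1/56)*(561/56)) = √(36543 + 561/1568) = √(57299985/1568) = 3*√12733330/56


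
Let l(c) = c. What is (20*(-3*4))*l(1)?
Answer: -240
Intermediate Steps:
(20*(-3*4))*l(1) = (20*(-3*4))*1 = (20*(-12))*1 = -240*1 = -240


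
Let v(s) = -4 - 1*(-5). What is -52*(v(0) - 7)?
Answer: 312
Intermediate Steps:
v(s) = 1 (v(s) = -4 + 5 = 1)
-52*(v(0) - 7) = -52*(1 - 7) = -52*(-6) = 312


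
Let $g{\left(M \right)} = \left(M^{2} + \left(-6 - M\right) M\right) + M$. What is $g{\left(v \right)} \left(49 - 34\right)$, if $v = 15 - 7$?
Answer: $-600$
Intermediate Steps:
$v = 8$
$g{\left(M \right)} = M + M^{2} + M \left(-6 - M\right)$ ($g{\left(M \right)} = \left(M^{2} + M \left(-6 - M\right)\right) + M = M + M^{2} + M \left(-6 - M\right)$)
$g{\left(v \right)} \left(49 - 34\right) = \left(-5\right) 8 \left(49 - 34\right) = \left(-40\right) 15 = -600$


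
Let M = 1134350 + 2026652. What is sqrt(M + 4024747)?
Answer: sqrt(7185749) ≈ 2680.6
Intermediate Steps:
M = 3161002
sqrt(M + 4024747) = sqrt(3161002 + 4024747) = sqrt(7185749)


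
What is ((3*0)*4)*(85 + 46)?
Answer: 0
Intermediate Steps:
((3*0)*4)*(85 + 46) = (0*4)*131 = 0*131 = 0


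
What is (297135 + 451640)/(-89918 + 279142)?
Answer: 748775/189224 ≈ 3.9571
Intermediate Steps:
(297135 + 451640)/(-89918 + 279142) = 748775/189224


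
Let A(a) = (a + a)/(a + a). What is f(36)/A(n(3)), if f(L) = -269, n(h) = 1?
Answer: -269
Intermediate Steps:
A(a) = 1 (A(a) = (2*a)/((2*a)) = (2*a)*(1/(2*a)) = 1)
f(36)/A(n(3)) = -269/1 = -269*1 = -269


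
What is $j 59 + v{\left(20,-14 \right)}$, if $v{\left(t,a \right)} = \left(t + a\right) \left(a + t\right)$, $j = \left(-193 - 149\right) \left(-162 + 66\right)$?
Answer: $1937124$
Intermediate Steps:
$j = 32832$ ($j = \left(-342\right) \left(-96\right) = 32832$)
$v{\left(t,a \right)} = \left(a + t\right)^{2}$ ($v{\left(t,a \right)} = \left(a + t\right) \left(a + t\right) = \left(a + t\right)^{2}$)
$j 59 + v{\left(20,-14 \right)} = 32832 \cdot 59 + \left(-14 + 20\right)^{2} = 1937088 + 6^{2} = 1937088 + 36 = 1937124$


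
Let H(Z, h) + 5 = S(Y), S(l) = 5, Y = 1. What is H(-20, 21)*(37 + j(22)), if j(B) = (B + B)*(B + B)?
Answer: 0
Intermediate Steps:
H(Z, h) = 0 (H(Z, h) = -5 + 5 = 0)
j(B) = 4*B² (j(B) = (2*B)*(2*B) = 4*B²)
H(-20, 21)*(37 + j(22)) = 0*(37 + 4*22²) = 0*(37 + 4*484) = 0*(37 + 1936) = 0*1973 = 0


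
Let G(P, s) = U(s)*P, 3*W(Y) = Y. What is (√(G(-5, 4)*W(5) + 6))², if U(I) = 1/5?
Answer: 13/3 ≈ 4.3333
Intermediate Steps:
U(I) = ⅕
W(Y) = Y/3
G(P, s) = P/5
(√(G(-5, 4)*W(5) + 6))² = (√(((⅕)*(-5))*((⅓)*5) + 6))² = (√(-1*5/3 + 6))² = (√(-5/3 + 6))² = (√(13/3))² = (√39/3)² = 13/3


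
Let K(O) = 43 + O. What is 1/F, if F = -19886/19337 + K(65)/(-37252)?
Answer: -2952221/3044597 ≈ -0.96966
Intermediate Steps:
F = -3044597/2952221 (F = -19886/19337 + (43 + 65)/(-37252) = -19886*1/19337 + 108*(-1/37252) = -326/317 - 27/9313 = -3044597/2952221 ≈ -1.0313)
1/F = 1/(-3044597/2952221) = -2952221/3044597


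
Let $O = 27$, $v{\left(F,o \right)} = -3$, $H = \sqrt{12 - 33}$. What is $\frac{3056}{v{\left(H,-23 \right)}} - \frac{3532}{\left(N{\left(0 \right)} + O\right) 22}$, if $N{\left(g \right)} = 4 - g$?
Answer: $- \frac{1047394}{1023} \approx -1023.8$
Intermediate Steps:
$H = i \sqrt{21}$ ($H = \sqrt{-21} = i \sqrt{21} \approx 4.5826 i$)
$\frac{3056}{v{\left(H,-23 \right)}} - \frac{3532}{\left(N{\left(0 \right)} + O\right) 22} = \frac{3056}{-3} - \frac{3532}{\left(\left(4 - 0\right) + 27\right) 22} = 3056 \left(- \frac{1}{3}\right) - \frac{3532}{\left(\left(4 + 0\right) + 27\right) 22} = - \frac{3056}{3} - \frac{3532}{\left(4 + 27\right) 22} = - \frac{3056}{3} - \frac{3532}{31 \cdot 22} = - \frac{3056}{3} - \frac{3532}{682} = - \frac{3056}{3} - \frac{1766}{341} = - \frac{1047394}{1023}$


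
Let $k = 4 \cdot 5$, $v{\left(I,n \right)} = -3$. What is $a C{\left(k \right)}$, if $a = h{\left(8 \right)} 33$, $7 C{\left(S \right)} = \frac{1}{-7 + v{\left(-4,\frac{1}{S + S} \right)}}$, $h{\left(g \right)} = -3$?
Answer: $\frac{99}{70} \approx 1.4143$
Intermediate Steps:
$k = 20$
$C{\left(S \right)} = - \frac{1}{70}$ ($C{\left(S \right)} = \frac{1}{7 \left(-7 - 3\right)} = \frac{1}{7 \left(-10\right)} = \frac{1}{7} \left(- \frac{1}{10}\right) = - \frac{1}{70}$)
$a = -99$ ($a = \left(-3\right) 33 = -99$)
$a C{\left(k \right)} = \left(-99\right) \left(- \frac{1}{70}\right) = \frac{99}{70}$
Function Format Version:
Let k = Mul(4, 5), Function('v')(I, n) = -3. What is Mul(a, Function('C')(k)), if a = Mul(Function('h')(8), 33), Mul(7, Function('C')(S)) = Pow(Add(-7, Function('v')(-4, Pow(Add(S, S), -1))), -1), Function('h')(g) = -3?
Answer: Rational(99, 70) ≈ 1.4143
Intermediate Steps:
k = 20
Function('C')(S) = Rational(-1, 70) (Function('C')(S) = Mul(Rational(1, 7), Pow(Add(-7, -3), -1)) = Mul(Rational(1, 7), Pow(-10, -1)) = Mul(Rational(1, 7), Rational(-1, 10)) = Rational(-1, 70))
a = -99 (a = Mul(-3, 33) = -99)
Mul(a, Function('C')(k)) = Mul(-99, Rational(-1, 70)) = Rational(99, 70)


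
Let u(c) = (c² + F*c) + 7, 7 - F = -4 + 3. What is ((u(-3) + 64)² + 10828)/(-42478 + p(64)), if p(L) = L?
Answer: -6982/21207 ≈ -0.32923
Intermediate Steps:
F = 8 (F = 7 - (-4 + 3) = 7 - 1*(-1) = 7 + 1 = 8)
u(c) = 7 + c² + 8*c (u(c) = (c² + 8*c) + 7 = 7 + c² + 8*c)
((u(-3) + 64)² + 10828)/(-42478 + p(64)) = (((7 + (-3)² + 8*(-3)) + 64)² + 10828)/(-42478 + 64) = (((7 + 9 - 24) + 64)² + 10828)/(-42414) = ((-8 + 64)² + 10828)*(-1/42414) = (56² + 10828)*(-1/42414) = (3136 + 10828)*(-1/42414) = 13964*(-1/42414) = -6982/21207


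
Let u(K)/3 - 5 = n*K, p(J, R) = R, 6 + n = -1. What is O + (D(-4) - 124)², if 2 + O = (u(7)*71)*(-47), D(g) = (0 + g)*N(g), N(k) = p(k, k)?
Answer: 452146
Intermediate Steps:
n = -7 (n = -6 - 1 = -7)
N(k) = k
u(K) = 15 - 21*K (u(K) = 15 + 3*(-7*K) = 15 - 21*K)
D(g) = g² (D(g) = (0 + g)*g = g*g = g²)
O = 440482 (O = -2 + ((15 - 21*7)*71)*(-47) = -2 + ((15 - 147)*71)*(-47) = -2 - 132*71*(-47) = -2 - 9372*(-47) = -2 + 440484 = 440482)
O + (D(-4) - 124)² = 440482 + ((-4)² - 124)² = 440482 + (16 - 124)² = 440482 + (-108)² = 440482 + 11664 = 452146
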